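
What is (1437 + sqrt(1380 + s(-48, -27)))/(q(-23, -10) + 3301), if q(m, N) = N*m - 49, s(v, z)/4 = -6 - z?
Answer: 1437/3482 + sqrt(366)/1741 ≈ 0.42368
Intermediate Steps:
s(v, z) = -24 - 4*z (s(v, z) = 4*(-6 - z) = -24 - 4*z)
q(m, N) = -49 + N*m
(1437 + sqrt(1380 + s(-48, -27)))/(q(-23, -10) + 3301) = (1437 + sqrt(1380 + (-24 - 4*(-27))))/((-49 - 10*(-23)) + 3301) = (1437 + sqrt(1380 + (-24 + 108)))/((-49 + 230) + 3301) = (1437 + sqrt(1380 + 84))/(181 + 3301) = (1437 + sqrt(1464))/3482 = (1437 + 2*sqrt(366))*(1/3482) = 1437/3482 + sqrt(366)/1741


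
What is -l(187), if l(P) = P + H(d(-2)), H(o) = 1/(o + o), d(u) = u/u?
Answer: -375/2 ≈ -187.50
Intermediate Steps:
d(u) = 1
H(o) = 1/(2*o)
l(P) = ½ + P (l(P) = P + (½)/1 = P + (½)*1 = P + ½ = ½ + P)
-l(187) = -(½ + 187) = -1*375/2 = -375/2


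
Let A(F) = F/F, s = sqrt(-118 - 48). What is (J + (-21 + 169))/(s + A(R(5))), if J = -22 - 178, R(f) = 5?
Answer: 52*I/(sqrt(166) - I) ≈ -0.31138 + 4.0118*I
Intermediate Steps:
J = -200
s = I*sqrt(166) (s = sqrt(-166) = I*sqrt(166) ≈ 12.884*I)
A(F) = 1
(J + (-21 + 169))/(s + A(R(5))) = (-200 + (-21 + 169))/(I*sqrt(166) + 1) = (-200 + 148)/(1 + I*sqrt(166)) = -52/(1 + I*sqrt(166))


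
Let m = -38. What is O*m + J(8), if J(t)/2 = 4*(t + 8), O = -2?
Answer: 204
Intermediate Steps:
J(t) = 64 + 8*t (J(t) = 2*(4*(t + 8)) = 2*(4*(8 + t)) = 2*(32 + 4*t) = 64 + 8*t)
O*m + J(8) = -2*(-38) + (64 + 8*8) = 76 + (64 + 64) = 76 + 128 = 204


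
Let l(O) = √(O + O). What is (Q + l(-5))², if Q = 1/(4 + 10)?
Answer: -1959/196 + I*√10/7 ≈ -9.9949 + 0.45175*I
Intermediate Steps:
Q = 1/14 ≈ 0.071429
l(O) = √2*√O (l(O) = √(2*O) = √2*√O)
(Q + l(-5))² = (1/14 + √2*√(-5))² = (1/14 + √2*(I*√5))² = (1/14 + I*√10)²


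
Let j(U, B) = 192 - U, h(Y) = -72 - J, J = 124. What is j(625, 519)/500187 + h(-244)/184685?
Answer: -178005257/92377036095 ≈ -0.0019269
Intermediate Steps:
h(Y) = -196 (h(Y) = -72 - 1*124 = -72 - 124 = -196)
j(625, 519)/500187 + h(-244)/184685 = (192 - 1*625)/500187 - 196/184685 = (192 - 625)*(1/500187) - 196*1/184685 = -433*1/500187 - 196/184685 = -433/500187 - 196/184685 = -178005257/92377036095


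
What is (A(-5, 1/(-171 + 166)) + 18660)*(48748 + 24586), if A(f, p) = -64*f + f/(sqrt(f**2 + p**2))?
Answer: 1391879320 - 916675*sqrt(626)/313 ≈ 1.3918e+9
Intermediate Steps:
A(f, p) = -64*f + f/sqrt(f**2 + p**2)
(A(-5, 1/(-171 + 166)) + 18660)*(48748 + 24586) = ((-64*(-5) - 5/sqrt((-5)**2 + (1/(-171 + 166))**2)) + 18660)*(48748 + 24586) = ((320 - 5/sqrt(25 + (1/(-5))**2)) + 18660)*73334 = ((320 - 5/sqrt(25 + (-1/5)**2)) + 18660)*73334 = ((320 - 5/sqrt(25 + 1/25)) + 18660)*73334 = ((320 - 25*sqrt(626)/626) + 18660)*73334 = (18980 - 25*sqrt(626)/626)*73334 = 1391879320 - 916675*sqrt(626)/313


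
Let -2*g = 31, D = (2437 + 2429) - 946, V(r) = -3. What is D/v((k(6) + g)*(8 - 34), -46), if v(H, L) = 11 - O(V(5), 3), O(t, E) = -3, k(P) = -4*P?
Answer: 280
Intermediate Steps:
D = 3920 (D = 4866 - 946 = 3920)
g = -31/2 (g = -1/2*31 = -31/2 ≈ -15.500)
v(H, L) = 14 (v(H, L) = 11 - 1*(-3) = 11 + 3 = 14)
D/v((k(6) + g)*(8 - 34), -46) = 3920/14 = 3920*(1/14) = 280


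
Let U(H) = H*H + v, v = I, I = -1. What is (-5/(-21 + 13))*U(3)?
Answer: 5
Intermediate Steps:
v = -1
U(H) = -1 + H**2 (U(H) = H*H - 1 = H**2 - 1 = -1 + H**2)
(-5/(-21 + 13))*U(3) = (-5/(-21 + 13))*(-1 + 3**2) = (-5/(-8))*(-1 + 9) = -5*(-1/8)*8 = (5/8)*8 = 5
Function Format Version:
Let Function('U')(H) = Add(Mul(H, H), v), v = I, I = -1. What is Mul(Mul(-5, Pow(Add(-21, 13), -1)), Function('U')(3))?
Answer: 5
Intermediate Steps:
v = -1
Function('U')(H) = Add(-1, Pow(H, 2)) (Function('U')(H) = Add(Mul(H, H), -1) = Add(Pow(H, 2), -1) = Add(-1, Pow(H, 2)))
Mul(Mul(-5, Pow(Add(-21, 13), -1)), Function('U')(3)) = Mul(Mul(-5, Pow(Add(-21, 13), -1)), Add(-1, Pow(3, 2))) = Mul(Mul(-5, Pow(-8, -1)), Add(-1, 9)) = Mul(Mul(-5, Rational(-1, 8)), 8) = Mul(Rational(5, 8), 8) = 5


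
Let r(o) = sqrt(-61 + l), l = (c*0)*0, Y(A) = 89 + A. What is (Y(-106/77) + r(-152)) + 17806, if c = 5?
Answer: 1377809/77 + I*sqrt(61) ≈ 17894.0 + 7.8102*I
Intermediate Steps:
l = 0 (l = (5*0)*0 = 0*0 = 0)
r(o) = I*sqrt(61) (r(o) = sqrt(-61 + 0) = sqrt(-61) = I*sqrt(61))
(Y(-106/77) + r(-152)) + 17806 = ((89 - 106/77) + I*sqrt(61)) + 17806 = (6747/77 + I*sqrt(61)) + 17806 = 1377809/77 + I*sqrt(61)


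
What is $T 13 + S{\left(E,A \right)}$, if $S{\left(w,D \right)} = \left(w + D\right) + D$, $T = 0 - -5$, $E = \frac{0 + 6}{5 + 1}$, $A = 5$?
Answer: $76$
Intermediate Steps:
$E = 1$ ($E = \frac{6}{6} = 6 \cdot \frac{1}{6} = 1$)
$T = 5$ ($T = 0 + 5 = 5$)
$S{\left(w,D \right)} = w + 2 D$ ($S{\left(w,D \right)} = \left(D + w\right) + D = w + 2 D$)
$T 13 + S{\left(E,A \right)} = 5 \cdot 13 + \left(1 + 2 \cdot 5\right) = 65 + \left(1 + 10\right) = 65 + 11 = 76$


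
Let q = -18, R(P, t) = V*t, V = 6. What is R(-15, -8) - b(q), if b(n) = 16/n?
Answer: -424/9 ≈ -47.111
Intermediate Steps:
R(P, t) = 6*t
R(-15, -8) - b(q) = 6*(-8) - 16/(-18) = -48 - 16*(-1)/18 = -48 - 1*(-8/9) = -48 + 8/9 = -424/9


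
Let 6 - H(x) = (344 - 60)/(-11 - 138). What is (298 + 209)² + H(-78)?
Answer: 38301479/149 ≈ 2.5706e+5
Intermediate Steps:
H(x) = 1178/149 (H(x) = 6 - (344 - 60)/(-11 - 138) = 6 - 284/(-149) = 6 - 284*(-1)/149 = 6 - 1*(-284/149) = 6 + 284/149 = 1178/149)
(298 + 209)² + H(-78) = (298 + 209)² + 1178/149 = 507² + 1178/149 = 257049 + 1178/149 = 38301479/149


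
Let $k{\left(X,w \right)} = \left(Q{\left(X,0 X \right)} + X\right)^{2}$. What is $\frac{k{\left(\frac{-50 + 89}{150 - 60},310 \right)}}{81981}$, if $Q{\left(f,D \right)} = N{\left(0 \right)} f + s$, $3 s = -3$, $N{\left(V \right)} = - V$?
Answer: $\frac{289}{73782900} \approx 3.9169 \cdot 10^{-6}$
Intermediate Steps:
$s = -1$ ($s = \frac{1}{3} \left(-3\right) = -1$)
$Q{\left(f,D \right)} = -1$ ($Q{\left(f,D \right)} = \left(-1\right) 0 f - 1 = 0 f - 1 = 0 - 1 = -1$)
$k{\left(X,w \right)} = \left(-1 + X\right)^{2}$
$\frac{k{\left(\frac{-50 + 89}{150 - 60},310 \right)}}{81981} = \frac{\left(-1 + \frac{-50 + 89}{150 - 60}\right)^{2}}{81981} = \left(-1 + \frac{39}{90}\right)^{2} \cdot \frac{1}{81981} = \left(-1 + 39 \cdot \frac{1}{90}\right)^{2} \cdot \frac{1}{81981} = \left(-1 + \frac{13}{30}\right)^{2} \cdot \frac{1}{81981} = \left(- \frac{17}{30}\right)^{2} \cdot \frac{1}{81981} = \frac{289}{900} \cdot \frac{1}{81981} = \frac{289}{73782900}$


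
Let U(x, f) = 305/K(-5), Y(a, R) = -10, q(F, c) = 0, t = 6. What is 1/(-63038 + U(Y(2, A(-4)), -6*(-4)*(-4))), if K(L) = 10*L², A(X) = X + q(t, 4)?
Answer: -50/3151839 ≈ -1.5864e-5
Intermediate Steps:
A(X) = X (A(X) = X + 0 = X)
U(x, f) = 61/50 (U(x, f) = 305/((10*(-5)²)) = 305/((10*25)) = 305/250 = 305*(1/250) = 61/50)
1/(-63038 + U(Y(2, A(-4)), -6*(-4)*(-4))) = 1/(-63038 + 61/50) = 1/(-3151839/50) = -50/3151839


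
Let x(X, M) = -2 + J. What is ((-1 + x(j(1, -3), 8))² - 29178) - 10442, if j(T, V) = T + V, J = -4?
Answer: -39571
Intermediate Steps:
x(X, M) = -6 (x(X, M) = -2 - 4 = -6)
((-1 + x(j(1, -3), 8))² - 29178) - 10442 = ((-1 - 6)² - 29178) - 10442 = ((-7)² - 29178) - 10442 = (49 - 29178) - 10442 = -29129 - 10442 = -39571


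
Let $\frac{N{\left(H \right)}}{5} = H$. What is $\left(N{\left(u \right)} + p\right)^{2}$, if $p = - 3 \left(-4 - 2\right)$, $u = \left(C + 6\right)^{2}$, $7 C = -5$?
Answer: $\frac{59706529}{2401} \approx 24867.0$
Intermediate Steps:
$C = - \frac{5}{7}$ ($C = \frac{1}{7} \left(-5\right) = - \frac{5}{7} \approx -0.71429$)
$u = \frac{1369}{49}$ ($u = \left(- \frac{5}{7} + 6\right)^{2} = \left(\frac{37}{7}\right)^{2} = \frac{1369}{49} \approx 27.939$)
$N{\left(H \right)} = 5 H$
$p = 18$ ($p = \left(-3\right) \left(-6\right) = 18$)
$\left(N{\left(u \right)} + p\right)^{2} = \left(5 \cdot \frac{1369}{49} + 18\right)^{2} = \left(\frac{6845}{49} + 18\right)^{2} = \left(\frac{7727}{49}\right)^{2} = \frac{59706529}{2401}$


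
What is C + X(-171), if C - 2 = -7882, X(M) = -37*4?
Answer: -8028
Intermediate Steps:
X(M) = -148
C = -7880 (C = 2 - 7882 = -7880)
C + X(-171) = -7880 - 148 = -8028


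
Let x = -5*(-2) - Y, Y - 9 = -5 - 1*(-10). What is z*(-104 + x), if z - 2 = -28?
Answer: 2808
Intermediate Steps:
Y = 14 (Y = 9 + (-5 - 1*(-10)) = 9 + (-5 + 10) = 9 + 5 = 14)
x = -4 (x = -5*(-2) - 1*14 = 10 - 14 = -4)
z = -26 (z = 2 - 28 = -26)
z*(-104 + x) = -26*(-104 - 4) = -26*(-108) = 2808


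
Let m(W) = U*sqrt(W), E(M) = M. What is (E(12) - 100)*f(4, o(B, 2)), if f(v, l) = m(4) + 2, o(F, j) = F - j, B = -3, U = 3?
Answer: -704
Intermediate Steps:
m(W) = 3*sqrt(W)
f(v, l) = 8 (f(v, l) = 3*sqrt(4) + 2 = 3*2 + 2 = 6 + 2 = 8)
(E(12) - 100)*f(4, o(B, 2)) = (12 - 100)*8 = -88*8 = -704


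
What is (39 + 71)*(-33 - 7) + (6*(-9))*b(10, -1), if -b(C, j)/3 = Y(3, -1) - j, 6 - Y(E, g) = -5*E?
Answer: -836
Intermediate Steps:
Y(E, g) = 6 + 5*E (Y(E, g) = 6 - (-5)*E = 6 + 5*E)
b(C, j) = -63 + 3*j (b(C, j) = -3*((6 + 5*3) - j) = -3*((6 + 15) - j) = -3*(21 - j) = -63 + 3*j)
(39 + 71)*(-33 - 7) + (6*(-9))*b(10, -1) = (39 + 71)*(-33 - 7) + (6*(-9))*(-63 + 3*(-1)) = 110*(-40) - 54*(-63 - 3) = -4400 - 54*(-66) = -4400 + 3564 = -836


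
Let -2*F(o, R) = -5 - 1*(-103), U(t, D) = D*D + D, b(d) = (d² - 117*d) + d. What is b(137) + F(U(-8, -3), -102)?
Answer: 2828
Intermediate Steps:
b(d) = d² - 116*d
U(t, D) = D + D² (U(t, D) = D² + D = D + D²)
F(o, R) = -49 (F(o, R) = -(-5 - 1*(-103))/2 = -(-5 + 103)/2 = -½*98 = -49)
b(137) + F(U(-8, -3), -102) = 137*(-116 + 137) - 49 = 137*21 - 49 = 2877 - 49 = 2828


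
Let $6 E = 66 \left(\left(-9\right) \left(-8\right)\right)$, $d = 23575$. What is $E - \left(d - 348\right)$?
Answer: $-22435$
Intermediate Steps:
$E = 792$ ($E = \frac{66 \left(\left(-9\right) \left(-8\right)\right)}{6} = \frac{66 \cdot 72}{6} = \frac{1}{6} \cdot 4752 = 792$)
$E - \left(d - 348\right) = 792 - \left(23575 - 348\right) = 792 - 23227 = -22435$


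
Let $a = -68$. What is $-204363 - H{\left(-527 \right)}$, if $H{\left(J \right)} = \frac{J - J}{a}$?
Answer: $-204363$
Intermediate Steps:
$H{\left(J \right)} = 0$ ($H{\left(J \right)} = \frac{J - J}{-68} = 0 \left(- \frac{1}{68}\right) = 0$)
$-204363 - H{\left(-527 \right)} = -204363 - 0 = -204363 + 0 = -204363$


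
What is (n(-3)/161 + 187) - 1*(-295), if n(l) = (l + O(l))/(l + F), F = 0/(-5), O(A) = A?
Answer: 77604/161 ≈ 482.01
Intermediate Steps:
F = 0 (F = 0*(-⅕) = 0)
n(l) = 2 (n(l) = (l + l)/(l + 0) = (2*l)/l = 2)
(n(-3)/161 + 187) - 1*(-295) = (2/161 + 187) - 1*(-295) = (2*(1/161) + 187) + 295 = (2/161 + 187) + 295 = 30109/161 + 295 = 77604/161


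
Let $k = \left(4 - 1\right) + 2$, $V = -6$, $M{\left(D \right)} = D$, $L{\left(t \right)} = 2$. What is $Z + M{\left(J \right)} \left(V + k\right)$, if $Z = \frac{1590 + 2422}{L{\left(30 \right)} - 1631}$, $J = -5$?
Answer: $\frac{4133}{1629} \approx 2.5371$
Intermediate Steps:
$k = 5$ ($k = 3 + 2 = 5$)
$Z = - \frac{4012}{1629}$ ($Z = \frac{1590 + 2422}{2 - 1631} = \frac{4012}{-1629} = 4012 \left(- \frac{1}{1629}\right) = - \frac{4012}{1629} \approx -2.4629$)
$Z + M{\left(J \right)} \left(V + k\right) = - \frac{4012}{1629} - 5 \left(-6 + 5\right) = - \frac{4012}{1629} - -5 = - \frac{4012}{1629} + 5 = \frac{4133}{1629}$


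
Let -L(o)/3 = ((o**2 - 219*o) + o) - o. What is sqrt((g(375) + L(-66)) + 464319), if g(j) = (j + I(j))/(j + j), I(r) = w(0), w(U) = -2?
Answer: sqrt(9177513690)/150 ≈ 638.66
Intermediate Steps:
I(r) = -2
g(j) = (-2 + j)/(2*j) (g(j) = (j - 2)/(j + j) = (-2 + j)/((2*j)) = (-2 + j)*(1/(2*j)) = (-2 + j)/(2*j))
L(o) = -3*o**2 + 657*o (L(o) = -3*(((o**2 - 219*o) + o) - o) = -3*((o**2 - 218*o) - o) = -3*(o**2 - 219*o) = -3*o**2 + 657*o)
sqrt((g(375) + L(-66)) + 464319) = sqrt(((1/2)*(-2 + 375)/375 + 3*(-66)*(219 - 1*(-66))) + 464319) = sqrt(((1/2)*(1/375)*373 + 3*(-66)*(219 + 66)) + 464319) = sqrt((373/750 + 3*(-66)*285) + 464319) = sqrt((373/750 - 56430) + 464319) = sqrt(-42322127/750 + 464319) = sqrt(305917123/750) = sqrt(9177513690)/150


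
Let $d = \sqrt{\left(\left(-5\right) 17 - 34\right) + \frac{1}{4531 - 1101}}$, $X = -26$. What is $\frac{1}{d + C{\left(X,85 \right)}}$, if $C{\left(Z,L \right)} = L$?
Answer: $\frac{291550}{25189919} - \frac{7 i \sqrt{28571830}}{25189919} \approx 0.011574 - 0.0014854 i$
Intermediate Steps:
$d = \frac{i \sqrt{28571830}}{490}$ ($d = \sqrt{\left(-85 - 34\right) + \frac{1}{3430}} = \sqrt{-119 + \frac{1}{3430}} = \sqrt{- \frac{408169}{3430}} = \frac{i \sqrt{28571830}}{490} \approx 10.909 i$)
$\frac{1}{d + C{\left(X,85 \right)}} = \frac{1}{\frac{i \sqrt{28571830}}{490} + 85} = \frac{1}{85 + \frac{i \sqrt{28571830}}{490}}$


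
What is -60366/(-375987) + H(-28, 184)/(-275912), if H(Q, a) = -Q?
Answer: 198156859/1234991966 ≈ 0.16045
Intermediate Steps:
-60366/(-375987) + H(-28, 184)/(-275912) = -60366/(-375987) - 1*(-28)/(-275912) = -60366*(-1/375987) + 28*(-1/275912) = 20122/125329 - 1/9854 = 198156859/1234991966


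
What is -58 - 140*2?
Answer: -338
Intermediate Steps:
-58 - 140*2 = -58 - 280 = -338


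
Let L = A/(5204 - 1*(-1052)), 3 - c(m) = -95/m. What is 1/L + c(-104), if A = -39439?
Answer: 7907639/4101656 ≈ 1.9279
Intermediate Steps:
c(m) = 3 + 95/m (c(m) = 3 - (-95)/m = 3 + 95/m)
L = -39439/6256 (L = -39439/(5204 - 1*(-1052)) = -39439/(5204 + 1052) = -39439/6256 ≈ -6.3042)
1/L + c(-104) = 1/(-39439/6256) + (3 + 95/(-104)) = -6256/39439 + (3 + 95*(-1/104)) = -6256/39439 + (3 - 95/104) = -6256/39439 + 217/104 = 7907639/4101656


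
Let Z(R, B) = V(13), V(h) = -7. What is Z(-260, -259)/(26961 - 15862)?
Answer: -7/11099 ≈ -0.00063069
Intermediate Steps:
Z(R, B) = -7
Z(-260, -259)/(26961 - 15862) = -7/(26961 - 15862) = -7/11099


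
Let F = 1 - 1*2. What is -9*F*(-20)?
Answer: -180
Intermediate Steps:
F = -1 (F = 1 - 2 = -1)
-9*F*(-20) = -9*(-1)*(-20) = 9*(-20) = -180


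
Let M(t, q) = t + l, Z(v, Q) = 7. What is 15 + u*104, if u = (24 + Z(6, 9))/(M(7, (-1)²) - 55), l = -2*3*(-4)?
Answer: -358/3 ≈ -119.33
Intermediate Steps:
l = 24 (l = -6*(-4) = 24)
M(t, q) = 24 + t (M(t, q) = t + 24 = 24 + t)
u = -31/24 (u = (24 + 7)/((24 + 7) - 55) = 31/(31 - 55) = 31/(-24) = 31*(-1/24) = -31/24 ≈ -1.2917)
15 + u*104 = 15 - 31/24*104 = 15 - 403/3 = -358/3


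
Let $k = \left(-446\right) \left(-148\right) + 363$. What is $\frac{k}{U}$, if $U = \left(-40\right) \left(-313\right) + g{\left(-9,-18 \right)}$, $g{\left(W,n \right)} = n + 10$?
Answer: $\frac{66371}{12512} \approx 5.3046$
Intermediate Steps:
$g{\left(W,n \right)} = 10 + n$
$k = 66371$ ($k = 66008 + 363 = 66371$)
$U = 12512$ ($U = \left(-40\right) \left(-313\right) + \left(10 - 18\right) = 12520 - 8 = 12512$)
$\frac{k}{U} = \frac{66371}{12512}$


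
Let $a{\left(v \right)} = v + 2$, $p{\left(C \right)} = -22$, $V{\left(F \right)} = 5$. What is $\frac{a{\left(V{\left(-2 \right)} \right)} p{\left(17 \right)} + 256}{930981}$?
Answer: $\frac{34}{310327} \approx 0.00010956$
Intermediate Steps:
$a{\left(v \right)} = 2 + v$
$\frac{a{\left(V{\left(-2 \right)} \right)} p{\left(17 \right)} + 256}{930981} = \frac{\left(2 + 5\right) \left(-22\right) + 256}{930981} = \left(7 \left(-22\right) + 256\right) \frac{1}{930981} = \left(-154 + 256\right) \frac{1}{930981} = 102 \cdot \frac{1}{930981} = \frac{34}{310327}$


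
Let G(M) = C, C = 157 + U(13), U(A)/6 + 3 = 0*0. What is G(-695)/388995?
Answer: 139/388995 ≈ 0.00035733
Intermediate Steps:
U(A) = -18 (U(A) = -18 + 6*(0*0) = -18 + 6*0 = -18 + 0 = -18)
C = 139 (C = 157 - 18 = 139)
G(M) = 139
G(-695)/388995 = 139/388995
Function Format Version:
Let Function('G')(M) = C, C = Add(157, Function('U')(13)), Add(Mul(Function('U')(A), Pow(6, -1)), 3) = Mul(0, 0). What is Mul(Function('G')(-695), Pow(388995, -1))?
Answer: Rational(139, 388995) ≈ 0.00035733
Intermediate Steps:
Function('U')(A) = -18 (Function('U')(A) = Add(-18, Mul(6, Mul(0, 0))) = Add(-18, Mul(6, 0)) = Add(-18, 0) = -18)
C = 139 (C = Add(157, -18) = 139)
Function('G')(M) = 139
Mul(Function('G')(-695), Pow(388995, -1)) = Mul(139, Pow(388995, -1)) = Mul(139, Rational(1, 388995)) = Rational(139, 388995)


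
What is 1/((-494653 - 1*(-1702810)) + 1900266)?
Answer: 1/3108423 ≈ 3.2171e-7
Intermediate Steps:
1/((-494653 - 1*(-1702810)) + 1900266) = 1/((-494653 + 1702810) + 1900266) = 1/(1208157 + 1900266) = 1/3108423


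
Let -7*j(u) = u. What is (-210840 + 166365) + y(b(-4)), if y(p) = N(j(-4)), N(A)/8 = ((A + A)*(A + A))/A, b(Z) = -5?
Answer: -311197/7 ≈ -44457.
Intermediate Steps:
j(u) = -u/7
N(A) = 32*A (N(A) = 8*(((A + A)*(A + A))/A) = 8*(((2*A)*(2*A))/A) = 8*((4*A**2)/A) = 8*(4*A) = 32*A)
y(p) = 128/7 (y(p) = 32*(-1/7*(-4)) = 32*(4/7) = 128/7)
(-210840 + 166365) + y(b(-4)) = (-210840 + 166365) + 128/7 = -44475 + 128/7 = -311197/7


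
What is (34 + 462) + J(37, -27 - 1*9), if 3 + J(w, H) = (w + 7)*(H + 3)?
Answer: -959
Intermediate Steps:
J(w, H) = -3 + (3 + H)*(7 + w) (J(w, H) = -3 + (w + 7)*(H + 3) = -3 + (7 + w)*(3 + H) = -3 + (3 + H)*(7 + w))
(34 + 462) + J(37, -27 - 1*9) = (34 + 462) + (18 + 3*37 + 7*(-27 - 1*9) + (-27 - 1*9)*37) = 496 + (18 + 111 + 7*(-27 - 9) + (-27 - 9)*37) = 496 + (18 + 111 + 7*(-36) - 36*37) = 496 + (18 + 111 - 252 - 1332) = 496 - 1455 = -959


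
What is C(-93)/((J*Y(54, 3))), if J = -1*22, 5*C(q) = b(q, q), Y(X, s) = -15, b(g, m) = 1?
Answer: 1/1650 ≈ 0.00060606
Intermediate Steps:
C(q) = ⅕ (C(q) = (⅕)*1 = ⅕)
J = -22
C(-93)/((J*Y(54, 3))) = 1/(5*((-22*(-15)))) = (⅕)/330 = (⅕)*(1/330) = 1/1650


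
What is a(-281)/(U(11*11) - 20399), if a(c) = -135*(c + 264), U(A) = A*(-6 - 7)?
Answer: -765/7324 ≈ -0.10445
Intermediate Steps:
U(A) = -13*A (U(A) = A*(-13) = -13*A)
a(c) = -35640 - 135*c (a(c) = -135*(264 + c) = -35640 - 135*c)
a(-281)/(U(11*11) - 20399) = (-35640 - 135*(-281))/(-143*11 - 20399) = (-35640 + 37935)/(-13*121 - 20399) = 2295/(-1573 - 20399) = 2295/(-21972) = 2295*(-1/21972) = -765/7324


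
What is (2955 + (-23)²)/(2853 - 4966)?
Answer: -3484/2113 ≈ -1.6488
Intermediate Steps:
(2955 + (-23)²)/(2853 - 4966) = (2955 + 529)/(-2113) = 3484*(-1/2113) = -3484/2113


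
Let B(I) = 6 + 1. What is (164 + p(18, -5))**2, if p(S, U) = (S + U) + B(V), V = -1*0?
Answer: 33856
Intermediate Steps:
V = 0
B(I) = 7
p(S, U) = 7 + S + U (p(S, U) = (S + U) + 7 = 7 + S + U)
(164 + p(18, -5))**2 = (164 + (7 + 18 - 5))**2 = (164 + 20)**2 = 184**2 = 33856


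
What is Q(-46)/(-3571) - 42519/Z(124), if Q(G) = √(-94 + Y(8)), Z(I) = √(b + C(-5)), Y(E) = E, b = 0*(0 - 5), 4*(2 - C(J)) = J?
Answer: -85038*√13/13 - I*√86/3571 ≈ -23585.0 - 0.0025969*I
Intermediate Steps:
C(J) = 2 - J/4
b = 0 (b = 0*(-5) = 0)
Z(I) = √13/2 (Z(I) = √(0 + (2 - ¼*(-5))) = √(0 + (2 + 5/4)) = √(0 + 13/4) = √(13/4) = √13/2)
Q(G) = I*√86 (Q(G) = √(-94 + 8) = √(-86) = I*√86)
Q(-46)/(-3571) - 42519/Z(124) = (I*√86)/(-3571) - 42519*2*√13/13 = (I*√86)*(-1/3571) - 85038*√13/13 = -I*√86/3571 - 85038*√13/13 = -85038*√13/13 - I*√86/3571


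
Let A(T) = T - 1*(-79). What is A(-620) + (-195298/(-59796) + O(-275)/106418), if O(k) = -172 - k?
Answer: -427724272787/795421341 ≈ -537.73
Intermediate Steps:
A(T) = 79 + T (A(T) = T + 79 = 79 + T)
A(-620) + (-195298/(-59796) + O(-275)/106418) = (79 - 620) + (-195298/(-59796) + (-172 - 1*(-275))/106418) = -541 + (-195298*(-1/59796) + (-172 + 275)*(1/106418)) = -541 + (97649/29898 + 103*(1/106418)) = -541 + (97649/29898 + 103/106418) = -541 + 2598672694/795421341 = -427724272787/795421341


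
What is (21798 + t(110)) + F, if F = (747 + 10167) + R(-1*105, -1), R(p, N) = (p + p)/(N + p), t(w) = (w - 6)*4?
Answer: 1755889/53 ≈ 33130.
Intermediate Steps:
t(w) = -24 + 4*w (t(w) = (-6 + w)*4 = -24 + 4*w)
R(p, N) = 2*p/(N + p) (R(p, N) = (2*p)/(N + p) = 2*p/(N + p))
F = 578547/53 (F = (747 + 10167) + 2*(-1*105)/(-1 - 1*105) = 10914 + 2*(-105)/(-1 - 105) = 10914 + 2*(-105)/(-106) = 10914 + 2*(-105)*(-1/106) = 10914 + 105/53 = 578547/53 ≈ 10916.)
(21798 + t(110)) + F = (21798 + (-24 + 4*110)) + 578547/53 = (21798 + (-24 + 440)) + 578547/53 = (21798 + 416) + 578547/53 = 22214 + 578547/53 = 1755889/53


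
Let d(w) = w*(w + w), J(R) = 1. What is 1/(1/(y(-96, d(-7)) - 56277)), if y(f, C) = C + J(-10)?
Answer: -56178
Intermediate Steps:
d(w) = 2*w² (d(w) = w*(2*w) = 2*w²)
y(f, C) = 1 + C (y(f, C) = C + 1 = 1 + C)
1/(1/(y(-96, d(-7)) - 56277)) = 1/(1/((1 + 2*(-7)²) - 56277)) = 1/(1/((1 + 2*49) - 56277)) = 1/(1/((1 + 98) - 56277)) = 1/(1/(99 - 56277)) = 1/(1/(-56178)) = 1/(-1/56178) = -56178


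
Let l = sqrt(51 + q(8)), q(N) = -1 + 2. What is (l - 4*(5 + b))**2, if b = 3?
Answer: 1076 - 128*sqrt(13) ≈ 614.49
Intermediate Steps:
q(N) = 1
l = 2*sqrt(13) (l = sqrt(51 + 1) = sqrt(52) = 2*sqrt(13) ≈ 7.2111)
(l - 4*(5 + b))**2 = (2*sqrt(13) - 4*(5 + 3))**2 = (2*sqrt(13) - 4*8)**2 = (2*sqrt(13) - 32)**2 = (-32 + 2*sqrt(13))**2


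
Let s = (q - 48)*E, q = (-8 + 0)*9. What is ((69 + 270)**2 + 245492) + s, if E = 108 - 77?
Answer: 356693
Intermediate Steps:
E = 31
q = -72 (q = -8*9 = -72)
s = -3720 (s = (-72 - 48)*31 = -120*31 = -3720)
((69 + 270)**2 + 245492) + s = ((69 + 270)**2 + 245492) - 3720 = (339**2 + 245492) - 3720 = (114921 + 245492) - 3720 = 360413 - 3720 = 356693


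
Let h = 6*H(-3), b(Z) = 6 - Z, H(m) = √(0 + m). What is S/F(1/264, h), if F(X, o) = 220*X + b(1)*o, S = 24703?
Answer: 148218/19445 - 5335848*I*√3/19445 ≈ 7.6224 - 475.29*I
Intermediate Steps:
H(m) = √m
h = 6*I*√3 (h = 6*√(-3) = 6*(I*√3) = 6*I*√3 ≈ 10.392*I)
F(X, o) = 5*o + 220*X (F(X, o) = 220*X + (6 - 1*1)*o = 220*X + (6 - 1)*o = 220*X + 5*o = 5*o + 220*X)
S/F(1/264, h) = 24703/(5*(6*I*√3) + 220/264) = 24703/(30*I*√3 + 220*(1/264)) = 24703/(30*I*√3 + ⅚) = 24703/(⅚ + 30*I*√3)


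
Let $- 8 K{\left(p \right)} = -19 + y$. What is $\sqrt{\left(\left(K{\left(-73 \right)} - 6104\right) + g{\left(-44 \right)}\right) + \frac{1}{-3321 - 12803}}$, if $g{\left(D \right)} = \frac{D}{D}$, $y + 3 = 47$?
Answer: $\frac{i \sqrt{1587491007902}}{16124} \approx 78.142 i$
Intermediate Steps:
$y = 44$ ($y = -3 + 47 = 44$)
$g{\left(D \right)} = 1$
$K{\left(p \right)} = - \frac{25}{8}$ ($K{\left(p \right)} = - \frac{-19 + 44}{8} = \left(- \frac{1}{8}\right) 25 = - \frac{25}{8}$)
$\sqrt{\left(\left(K{\left(-73 \right)} - 6104\right) + g{\left(-44 \right)}\right) + \frac{1}{-3321 - 12803}} = \sqrt{\left(\left(- \frac{25}{8} - 6104\right) + 1\right) + \frac{1}{-3321 - 12803}} = \sqrt{\left(- \frac{48857}{8} + 1\right) + \frac{1}{-16124}} = \sqrt{- \frac{48849}{8} - \frac{1}{16124}} = \sqrt{- \frac{196910321}{32248}} = \frac{i \sqrt{1587491007902}}{16124}$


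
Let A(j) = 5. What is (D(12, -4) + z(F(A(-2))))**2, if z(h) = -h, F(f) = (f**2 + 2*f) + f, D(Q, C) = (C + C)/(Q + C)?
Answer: 1681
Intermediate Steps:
D(Q, C) = 2*C/(C + Q) (D(Q, C) = (2*C)/(C + Q) = 2*C/(C + Q))
F(f) = f**2 + 3*f
(D(12, -4) + z(F(A(-2))))**2 = (2*(-4)/(-4 + 12) - 5*(3 + 5))**2 = (2*(-4)/8 - 5*8)**2 = (2*(-4)*(1/8) - 1*40)**2 = (-1 - 40)**2 = (-41)**2 = 1681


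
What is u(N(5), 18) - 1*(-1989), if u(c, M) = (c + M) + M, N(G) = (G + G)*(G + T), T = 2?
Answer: 2095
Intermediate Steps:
N(G) = 2*G*(2 + G) (N(G) = (G + G)*(G + 2) = (2*G)*(2 + G) = 2*G*(2 + G))
u(c, M) = c + 2*M (u(c, M) = (M + c) + M = c + 2*M)
u(N(5), 18) - 1*(-1989) = (2*5*(2 + 5) + 2*18) - 1*(-1989) = (2*5*7 + 36) + 1989 = (70 + 36) + 1989 = 106 + 1989 = 2095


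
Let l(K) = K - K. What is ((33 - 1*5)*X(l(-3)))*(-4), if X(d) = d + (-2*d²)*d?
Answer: 0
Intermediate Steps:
l(K) = 0
X(d) = d - 2*d³
((33 - 1*5)*X(l(-3)))*(-4) = ((33 - 1*5)*(0 - 2*0³))*(-4) = ((33 - 5)*(0 - 2*0))*(-4) = (28*(0 + 0))*(-4) = (28*0)*(-4) = 0*(-4) = 0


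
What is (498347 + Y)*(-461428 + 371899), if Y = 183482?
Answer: -61043468541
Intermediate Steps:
(498347 + Y)*(-461428 + 371899) = (498347 + 183482)*(-461428 + 371899) = 681829*(-89529) = -61043468541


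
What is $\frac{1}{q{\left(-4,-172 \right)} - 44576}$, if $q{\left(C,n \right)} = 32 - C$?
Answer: $- \frac{1}{44540} \approx -2.2452 \cdot 10^{-5}$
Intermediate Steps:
$\frac{1}{q{\left(-4,-172 \right)} - 44576} = \frac{1}{\left(32 - -4\right) - 44576} = \frac{1}{\left(32 + 4\right) - 44576} = \frac{1}{36 - 44576} = \frac{1}{-44540} = - \frac{1}{44540}$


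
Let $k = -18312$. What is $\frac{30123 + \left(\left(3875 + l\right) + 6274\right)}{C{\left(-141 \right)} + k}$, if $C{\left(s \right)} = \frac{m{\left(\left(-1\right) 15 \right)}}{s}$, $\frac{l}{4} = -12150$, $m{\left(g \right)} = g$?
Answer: $\frac{391416}{860659} \approx 0.45479$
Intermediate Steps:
$l = -48600$ ($l = 4 \left(-12150\right) = -48600$)
$C{\left(s \right)} = - \frac{15}{s}$ ($C{\left(s \right)} = \frac{\left(-1\right) 15}{s} = - \frac{15}{s}$)
$\frac{30123 + \left(\left(3875 + l\right) + 6274\right)}{C{\left(-141 \right)} + k} = \frac{30123 + \left(\left(3875 - 48600\right) + 6274\right)}{- \frac{15}{-141} - 18312} = \frac{30123 + \left(-44725 + 6274\right)}{\left(-15\right) \left(- \frac{1}{141}\right) - 18312} = \frac{30123 - 38451}{\frac{5}{47} - 18312} = - \frac{8328}{- \frac{860659}{47}} = \left(-8328\right) \left(- \frac{47}{860659}\right) = \frac{391416}{860659}$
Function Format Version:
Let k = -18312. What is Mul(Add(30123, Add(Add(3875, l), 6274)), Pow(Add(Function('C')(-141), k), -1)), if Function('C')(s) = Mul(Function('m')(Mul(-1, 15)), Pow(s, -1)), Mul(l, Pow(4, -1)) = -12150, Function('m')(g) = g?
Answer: Rational(391416, 860659) ≈ 0.45479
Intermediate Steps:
l = -48600 (l = Mul(4, -12150) = -48600)
Function('C')(s) = Mul(-15, Pow(s, -1)) (Function('C')(s) = Mul(Mul(-1, 15), Pow(s, -1)) = Mul(-15, Pow(s, -1)))
Mul(Add(30123, Add(Add(3875, l), 6274)), Pow(Add(Function('C')(-141), k), -1)) = Mul(Add(30123, Add(Add(3875, -48600), 6274)), Pow(Add(Mul(-15, Pow(-141, -1)), -18312), -1)) = Mul(Add(30123, Add(-44725, 6274)), Pow(Add(Mul(-15, Rational(-1, 141)), -18312), -1)) = Mul(Add(30123, -38451), Pow(Add(Rational(5, 47), -18312), -1)) = Mul(-8328, Pow(Rational(-860659, 47), -1)) = Mul(-8328, Rational(-47, 860659)) = Rational(391416, 860659)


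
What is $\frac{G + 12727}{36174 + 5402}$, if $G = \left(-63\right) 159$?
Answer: $\frac{1355}{20788} \approx 0.065182$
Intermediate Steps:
$G = -10017$
$\frac{G + 12727}{36174 + 5402} = \frac{-10017 + 12727}{36174 + 5402} = \frac{2710}{41576} = 2710 \cdot \frac{1}{41576} = \frac{1355}{20788}$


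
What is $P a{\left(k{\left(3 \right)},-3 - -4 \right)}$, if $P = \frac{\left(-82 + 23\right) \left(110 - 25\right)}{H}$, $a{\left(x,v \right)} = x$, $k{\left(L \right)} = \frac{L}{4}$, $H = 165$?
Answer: $- \frac{1003}{44} \approx -22.795$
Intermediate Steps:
$k{\left(L \right)} = \frac{L}{4}$ ($k{\left(L \right)} = L \frac{1}{4} = \frac{L}{4}$)
$P = - \frac{1003}{33}$ ($P = \frac{\left(-82 + 23\right) \left(110 - 25\right)}{165} = \left(-59\right) 85 \cdot \frac{1}{165} = \left(-5015\right) \frac{1}{165} = - \frac{1003}{33} \approx -30.394$)
$P a{\left(k{\left(3 \right)},-3 - -4 \right)} = - \frac{1003 \cdot \frac{1}{4} \cdot 3}{33} = \left(- \frac{1003}{33}\right) \frac{3}{4} = - \frac{1003}{44}$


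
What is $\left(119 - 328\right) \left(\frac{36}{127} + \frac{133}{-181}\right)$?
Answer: $\frac{2168375}{22987} \approx 94.33$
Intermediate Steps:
$\left(119 - 328\right) \left(\frac{36}{127} + \frac{133}{-181}\right) = \left(119 - 328\right) \left(36 \cdot \frac{1}{127} + 133 \left(- \frac{1}{181}\right)\right) = \left(119 - 328\right) \left(\frac{36}{127} - \frac{133}{181}\right) = \left(-209\right) \left(- \frac{10375}{22987}\right) = \frac{2168375}{22987}$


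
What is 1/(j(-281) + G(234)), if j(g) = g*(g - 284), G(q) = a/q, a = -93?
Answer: 78/12383639 ≈ 6.2986e-6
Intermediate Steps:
G(q) = -93/q
j(g) = g*(-284 + g)
1/(j(-281) + G(234)) = 1/(-281*(-284 - 281) - 93/234) = 1/(-281*(-565) - 93*1/234) = 1/(158765 - 31/78) = 1/(12383639/78) = 78/12383639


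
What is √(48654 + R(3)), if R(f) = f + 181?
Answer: √48838 ≈ 220.99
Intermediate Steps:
R(f) = 181 + f
√(48654 + R(3)) = √(48654 + (181 + 3)) = √(48654 + 184) = √48838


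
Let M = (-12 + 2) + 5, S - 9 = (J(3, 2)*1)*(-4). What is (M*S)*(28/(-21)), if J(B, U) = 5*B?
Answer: -340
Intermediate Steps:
S = -51 (S = 9 + ((5*3)*1)*(-4) = 9 + (15*1)*(-4) = 9 + 15*(-4) = 9 - 60 = -51)
M = -5 (M = -10 + 5 = -5)
(M*S)*(28/(-21)) = (-5*(-51))*(28/(-21)) = 255*(28*(-1/21)) = 255*(-4/3) = -340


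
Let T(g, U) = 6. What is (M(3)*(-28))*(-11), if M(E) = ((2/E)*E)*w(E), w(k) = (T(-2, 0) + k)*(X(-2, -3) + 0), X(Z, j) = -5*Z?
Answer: 55440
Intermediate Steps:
w(k) = 60 + 10*k (w(k) = (6 + k)*(-5*(-2) + 0) = (6 + k)*(10 + 0) = (6 + k)*10 = 60 + 10*k)
M(E) = 120 + 20*E (M(E) = ((2/E)*E)*(60 + 10*E) = 2*(60 + 10*E) = 120 + 20*E)
(M(3)*(-28))*(-11) = ((120 + 20*3)*(-28))*(-11) = ((120 + 60)*(-28))*(-11) = (180*(-28))*(-11) = -5040*(-11) = 55440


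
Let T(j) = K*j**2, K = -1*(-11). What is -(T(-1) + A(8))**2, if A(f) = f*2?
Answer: -729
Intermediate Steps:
K = 11
A(f) = 2*f
T(j) = 11*j**2
-(T(-1) + A(8))**2 = -(11*(-1)**2 + 2*8)**2 = -(11*1 + 16)**2 = -(11 + 16)**2 = -1*27**2 = -1*729 = -729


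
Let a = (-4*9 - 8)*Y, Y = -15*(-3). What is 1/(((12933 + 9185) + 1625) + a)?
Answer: 1/21763 ≈ 4.5950e-5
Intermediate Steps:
Y = 45
a = -1980 (a = (-4*9 - 8)*45 = (-36 - 8)*45 = -44*45 = -1980)
1/(((12933 + 9185) + 1625) + a) = 1/(((12933 + 9185) + 1625) - 1980) = 1/((22118 + 1625) - 1980) = 1/(23743 - 1980) = 1/21763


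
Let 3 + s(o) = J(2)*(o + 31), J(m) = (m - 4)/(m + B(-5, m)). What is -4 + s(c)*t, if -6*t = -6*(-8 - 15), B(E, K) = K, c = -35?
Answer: 19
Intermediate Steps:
J(m) = (-4 + m)/(2*m) (J(m) = (m - 4)/(m + m) = (-4 + m)/((2*m)) = (-4 + m)*(1/(2*m)) = (-4 + m)/(2*m))
s(o) = -37/2 - o/2 (s(o) = -3 + ((½)*(-4 + 2)/2)*(o + 31) = -3 + ((½)*(½)*(-2))*(31 + o) = -3 - (31 + o)/2 = -3 + (-31/2 - o/2) = -37/2 - o/2)
t = -23 (t = -(-1)*(-8 - 15) = -(-1)*(-23) = -⅙*138 = -23)
-4 + s(c)*t = -4 + (-37/2 - ½*(-35))*(-23) = -4 + (-37/2 + 35/2)*(-23) = -4 - 1*(-23) = -4 + 23 = 19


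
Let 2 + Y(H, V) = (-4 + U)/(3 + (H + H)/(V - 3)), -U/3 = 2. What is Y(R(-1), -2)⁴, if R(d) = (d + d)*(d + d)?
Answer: 16777216/2401 ≈ 6987.6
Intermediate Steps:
U = -6 (U = -3*2 = -6)
R(d) = 4*d² (R(d) = (2*d)*(2*d) = 4*d²)
Y(H, V) = -2 - 10/(3 + 2*H/(-3 + V)) (Y(H, V) = -2 + (-4 - 6)/(3 + (H + H)/(V - 3)) = -2 - 10/(3 + (2*H)/(-3 + V)) = -2 - 10/(3 + 2*H/(-3 + V)))
Y(R(-1), -2)⁴ = (4*(12 - 4*(-1)² - 4*(-2))/(-9 + 2*(4*(-1)²) + 3*(-2)))⁴ = (4*(12 - 4 + 8)/(-9 + 2*(4*1) - 6))⁴ = (4*(12 - 1*4 + 8)/(-9 + 2*4 - 6))⁴ = (4*(12 - 4 + 8)/(-9 + 8 - 6))⁴ = (4*16/(-7))⁴ = (4*(-⅐)*16)⁴ = (-64/7)⁴ = 16777216/2401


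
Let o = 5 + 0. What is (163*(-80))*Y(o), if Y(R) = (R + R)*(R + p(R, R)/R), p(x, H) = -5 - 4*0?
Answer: -521600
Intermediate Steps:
p(x, H) = -5 (p(x, H) = -5 + 0 = -5)
o = 5
Y(R) = 2*R*(R - 5/R) (Y(R) = (R + R)*(R - 5/R) = (2*R)*(R - 5/R) = 2*R*(R - 5/R))
(163*(-80))*Y(o) = (163*(-80))*(-10 + 2*5²) = -13040*(-10 + 2*25) = -13040*(-10 + 50) = -13040*40 = -521600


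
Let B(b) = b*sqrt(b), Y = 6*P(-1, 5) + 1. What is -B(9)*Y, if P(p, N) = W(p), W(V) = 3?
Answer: -513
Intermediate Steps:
P(p, N) = 3
Y = 19 (Y = 6*3 + 1 = 18 + 1 = 19)
B(b) = b**(3/2)
-B(9)*Y = -9**(3/2)*19 = -27*19 = -1*513 = -513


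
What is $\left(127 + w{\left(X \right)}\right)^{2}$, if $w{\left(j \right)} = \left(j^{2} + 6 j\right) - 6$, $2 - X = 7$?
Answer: $13456$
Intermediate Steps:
$X = -5$ ($X = 2 - 7 = -5$)
$w{\left(j \right)} = -6 + j^{2} + 6 j$
$\left(127 + w{\left(X \right)}\right)^{2} = \left(127 + \left(-6 + \left(-5\right)^{2} + 6 \left(-5\right)\right)\right)^{2} = \left(127 - 11\right)^{2} = 116^{2} = 13456$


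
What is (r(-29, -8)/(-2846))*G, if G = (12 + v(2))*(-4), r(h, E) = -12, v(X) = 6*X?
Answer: -576/1423 ≈ -0.40478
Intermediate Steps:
G = -96 (G = (12 + 6*2)*(-4) = (12 + 12)*(-4) = 24*(-4) = -96)
(r(-29, -8)/(-2846))*G = -12/(-2846)*(-96) = -12*(-1/2846)*(-96) = (6/1423)*(-96) = -576/1423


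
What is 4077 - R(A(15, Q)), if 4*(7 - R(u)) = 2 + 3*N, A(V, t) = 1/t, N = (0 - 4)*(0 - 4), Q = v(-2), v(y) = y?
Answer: 8165/2 ≈ 4082.5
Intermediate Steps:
Q = -2
N = 16 (N = -4*(-4) = 16)
R(u) = -11/2 (R(u) = 7 - (2 + 3*16)/4 = 7 - (2 + 48)/4 = 7 - ¼*50 = 7 - 25/2 = -11/2)
4077 - R(A(15, Q)) = 4077 - 1*(-11/2) = 4077 + 11/2 = 8165/2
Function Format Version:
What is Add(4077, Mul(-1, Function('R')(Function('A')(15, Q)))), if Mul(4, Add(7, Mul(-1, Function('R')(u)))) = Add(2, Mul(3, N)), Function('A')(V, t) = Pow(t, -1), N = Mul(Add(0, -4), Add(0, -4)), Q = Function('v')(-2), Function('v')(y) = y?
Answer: Rational(8165, 2) ≈ 4082.5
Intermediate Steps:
Q = -2
N = 16 (N = Mul(-4, -4) = 16)
Function('R')(u) = Rational(-11, 2) (Function('R')(u) = Add(7, Mul(Rational(-1, 4), Add(2, Mul(3, 16)))) = Add(7, Mul(Rational(-1, 4), Add(2, 48))) = Add(7, Mul(Rational(-1, 4), 50)) = Add(7, Rational(-25, 2)) = Rational(-11, 2))
Add(4077, Mul(-1, Function('R')(Function('A')(15, Q)))) = Add(4077, Mul(-1, Rational(-11, 2))) = Add(4077, Rational(11, 2)) = Rational(8165, 2)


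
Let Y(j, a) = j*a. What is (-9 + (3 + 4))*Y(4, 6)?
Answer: -48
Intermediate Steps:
Y(j, a) = a*j
(-9 + (3 + 4))*Y(4, 6) = (-9 + (3 + 4))*(6*4) = (-9 + 7)*24 = -2*24 = -48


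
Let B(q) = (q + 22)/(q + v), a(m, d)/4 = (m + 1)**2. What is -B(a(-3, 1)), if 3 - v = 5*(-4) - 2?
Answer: -38/41 ≈ -0.92683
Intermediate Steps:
v = 25 (v = 3 - (5*(-4) - 2) = 3 - (-20 - 2) = 3 - 1*(-22) = 3 + 22 = 25)
a(m, d) = 4*(1 + m)**2 (a(m, d) = 4*(m + 1)**2 = 4*(1 + m)**2)
B(q) = (22 + q)/(25 + q) (B(q) = (q + 22)/(q + 25) = (22 + q)/(25 + q))
-B(a(-3, 1)) = -(22 + 4*(1 - 3)**2)/(25 + 4*(1 - 3)**2) = -(22 + 4*(-2)**2)/(25 + 4*(-2)**2) = -(22 + 4*4)/(25 + 4*4) = -(22 + 16)/(25 + 16) = -38/41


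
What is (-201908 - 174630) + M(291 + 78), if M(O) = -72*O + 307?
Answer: -402799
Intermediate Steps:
M(O) = 307 - 72*O
(-201908 - 174630) + M(291 + 78) = (-201908 - 174630) + (307 - 72*(291 + 78)) = -376538 + (307 - 72*369) = -376538 + (307 - 26568) = -376538 - 26261 = -402799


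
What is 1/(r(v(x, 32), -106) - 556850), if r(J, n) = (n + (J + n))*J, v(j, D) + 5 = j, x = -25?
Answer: -1/549590 ≈ -1.8195e-6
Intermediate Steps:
v(j, D) = -5 + j
r(J, n) = J*(J + 2*n) (r(J, n) = (J + 2*n)*J = J*(J + 2*n))
1/(r(v(x, 32), -106) - 556850) = 1/((-5 - 25)*((-5 - 25) + 2*(-106)) - 556850) = 1/(-30*(-30 - 212) - 556850) = 1/(-30*(-242) - 556850) = 1/(7260 - 556850) = 1/(-549590) = -1/549590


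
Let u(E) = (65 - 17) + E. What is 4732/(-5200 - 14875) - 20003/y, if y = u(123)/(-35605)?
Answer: 14297551001953/3432825 ≈ 4.1650e+6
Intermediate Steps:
u(E) = 48 + E
y = -171/35605 (y = (48 + 123)/(-35605) = 171*(-1/35605) = -171/35605 ≈ -0.0048027)
4732/(-5200 - 14875) - 20003/y = 4732/(-5200 - 14875) - 20003/(-171/35605) = 4732/(-20075) - 20003*(-35605/171) = 4732*(-1/20075) + 712206815/171 = -4732/20075 + 712206815/171 = 14297551001953/3432825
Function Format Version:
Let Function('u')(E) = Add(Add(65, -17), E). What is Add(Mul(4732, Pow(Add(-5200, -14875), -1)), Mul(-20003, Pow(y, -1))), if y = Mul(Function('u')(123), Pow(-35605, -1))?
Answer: Rational(14297551001953, 3432825) ≈ 4.1650e+6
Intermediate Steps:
Function('u')(E) = Add(48, E)
y = Rational(-171, 35605) (y = Mul(Add(48, 123), Pow(-35605, -1)) = Mul(171, Rational(-1, 35605)) = Rational(-171, 35605) ≈ -0.0048027)
Add(Mul(4732, Pow(Add(-5200, -14875), -1)), Mul(-20003, Pow(y, -1))) = Add(Mul(4732, Pow(Add(-5200, -14875), -1)), Mul(-20003, Pow(Rational(-171, 35605), -1))) = Add(Mul(4732, Pow(-20075, -1)), Mul(-20003, Rational(-35605, 171))) = Add(Mul(4732, Rational(-1, 20075)), Rational(712206815, 171)) = Add(Rational(-4732, 20075), Rational(712206815, 171)) = Rational(14297551001953, 3432825)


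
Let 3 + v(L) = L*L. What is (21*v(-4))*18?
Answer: 4914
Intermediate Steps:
v(L) = -3 + L² (v(L) = -3 + L*L = -3 + L²)
(21*v(-4))*18 = (21*(-3 + (-4)²))*18 = (21*(-3 + 16))*18 = (21*13)*18 = 273*18 = 4914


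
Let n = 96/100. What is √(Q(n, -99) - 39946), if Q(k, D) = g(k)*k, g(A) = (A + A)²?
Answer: I*√624100954/125 ≈ 199.86*I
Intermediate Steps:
n = 24/25 (n = 96*(1/100) = 24/25 ≈ 0.96000)
g(A) = 4*A² (g(A) = (2*A)² = 4*A²)
Q(k, D) = 4*k³ (Q(k, D) = (4*k²)*k = 4*k³)
√(Q(n, -99) - 39946) = √(4*(24/25)³ - 39946) = √(4*(13824/15625) - 39946) = √(55296/15625 - 39946) = √(-624100954/15625) = I*√624100954/125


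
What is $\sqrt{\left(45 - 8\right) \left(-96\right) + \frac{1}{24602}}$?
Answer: $\frac{i \sqrt{2149877826406}}{24602} \approx 59.599 i$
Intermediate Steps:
$\sqrt{\left(45 - 8\right) \left(-96\right) + \frac{1}{24602}} = \sqrt{37 \left(-96\right) + \frac{1}{24602}} = \sqrt{-3552 + \frac{1}{24602}} = \sqrt{- \frac{87386303}{24602}} = \frac{i \sqrt{2149877826406}}{24602}$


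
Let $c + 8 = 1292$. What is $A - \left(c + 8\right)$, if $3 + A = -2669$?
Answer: $-3964$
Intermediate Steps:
$c = 1284$ ($c = -8 + 1292 = 1284$)
$A = -2672$ ($A = -3 - 2669 = -2672$)
$A - \left(c + 8\right) = -2672 - \left(1284 + 8\right) = -2672 - 1292 = -3964$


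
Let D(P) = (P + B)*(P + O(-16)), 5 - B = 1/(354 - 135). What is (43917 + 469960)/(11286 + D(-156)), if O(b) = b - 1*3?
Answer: 112539063/8258884 ≈ 13.626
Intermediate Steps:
O(b) = -3 + b (O(b) = b - 3 = -3 + b)
B = 1094/219 (B = 5 - 1/(354 - 135) = 5 - 1/219 = 1094/219 ≈ 4.9954)
D(P) = (-19 + P)*(1094/219 + P) (D(P) = (P + 1094/219)*(P + (-3 - 16)) = (1094/219 + P)*(P - 19) = (1094/219 + P)*(-19 + P) = (-19 + P)*(1094/219 + P))
(43917 + 469960)/(11286 + D(-156)) = (43917 + 469960)/(11286 + (-20786/219 + (-156)**2 - 3067/219*(-156))) = 513877/(11286 + (-20786/219 + 24336 + 159484/73)) = 513877/(11286 + 5787250/219) = 513877/(8258884/219) = 513877*(219/8258884) = 112539063/8258884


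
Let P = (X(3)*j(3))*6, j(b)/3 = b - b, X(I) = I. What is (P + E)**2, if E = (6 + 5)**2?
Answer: 14641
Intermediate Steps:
j(b) = 0 (j(b) = 3*(b - b) = 3*0 = 0)
P = 0 (P = (3*0)*6 = 0*6 = 0)
E = 121 (E = 11**2 = 121)
(P + E)**2 = (0 + 121)**2 = 121**2 = 14641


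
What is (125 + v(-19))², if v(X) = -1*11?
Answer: 12996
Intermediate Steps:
v(X) = -11
(125 + v(-19))² = (125 - 11)² = 114² = 12996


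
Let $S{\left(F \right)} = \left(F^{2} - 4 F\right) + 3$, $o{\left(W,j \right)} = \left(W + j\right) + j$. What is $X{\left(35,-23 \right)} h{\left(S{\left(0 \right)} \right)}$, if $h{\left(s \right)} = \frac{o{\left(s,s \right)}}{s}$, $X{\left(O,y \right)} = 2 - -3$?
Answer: $15$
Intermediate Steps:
$o{\left(W,j \right)} = W + 2 j$
$S{\left(F \right)} = 3 + F^{2} - 4 F$
$X{\left(O,y \right)} = 5$ ($X{\left(O,y \right)} = 2 + 3 = 5$)
$h{\left(s \right)} = 3$ ($h{\left(s \right)} = \frac{s + 2 s}{s} = \frac{3 s}{s} = 3$)
$X{\left(35,-23 \right)} h{\left(S{\left(0 \right)} \right)} = 5 \cdot 3 = 15$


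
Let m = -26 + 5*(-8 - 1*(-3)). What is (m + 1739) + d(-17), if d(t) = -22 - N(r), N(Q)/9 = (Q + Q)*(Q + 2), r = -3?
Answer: 1612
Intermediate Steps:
N(Q) = 18*Q*(2 + Q) (N(Q) = 9*((Q + Q)*(Q + 2)) = 9*((2*Q)*(2 + Q)) = 9*(2*Q*(2 + Q)) = 18*Q*(2 + Q))
m = -51 (m = -26 + 5*(-8 + 3) = -26 + 5*(-5) = -26 - 25 = -51)
d(t) = -76 (d(t) = -22 - 18*(-3)*(2 - 3) = -22 - 18*(-3)*(-1) = -22 - 1*54 = -22 - 54 = -76)
(m + 1739) + d(-17) = (-51 + 1739) - 76 = 1688 - 76 = 1612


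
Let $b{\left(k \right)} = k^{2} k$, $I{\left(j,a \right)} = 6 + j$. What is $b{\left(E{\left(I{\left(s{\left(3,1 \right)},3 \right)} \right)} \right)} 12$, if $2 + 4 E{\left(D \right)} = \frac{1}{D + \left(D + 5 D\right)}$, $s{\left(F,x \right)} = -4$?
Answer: $- \frac{59049}{43904} \approx -1.345$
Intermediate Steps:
$E{\left(D \right)} = - \frac{1}{2} + \frac{1}{28 D}$ ($E{\left(D \right)} = - \frac{1}{2} + \frac{1}{4 \left(D + \left(D + 5 D\right)\right)} = - \frac{1}{2} + \frac{1}{4 \left(D + 6 D\right)} = - \frac{1}{2} + \frac{1}{4 \cdot 7 D} = - \frac{1}{2} + \frac{\frac{1}{7} \frac{1}{D}}{4} = - \frac{1}{2} + \frac{1}{28 D}$)
$b{\left(k \right)} = k^{3}$
$b{\left(E{\left(I{\left(s{\left(3,1 \right)},3 \right)} \right)} \right)} 12 = \left(\frac{1 - 14 \left(6 - 4\right)}{28 \left(6 - 4\right)}\right)^{3} \cdot 12 = \left(\frac{1 - 28}{28 \cdot 2}\right)^{3} \cdot 12 = \left(\frac{1}{28} \cdot \frac{1}{2} \left(1 - 28\right)\right)^{3} \cdot 12 = \left(\frac{1}{28} \cdot \frac{1}{2} \left(-27\right)\right)^{3} \cdot 12 = \left(- \frac{27}{56}\right)^{3} \cdot 12 = \left(- \frac{19683}{175616}\right) 12 = - \frac{59049}{43904}$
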